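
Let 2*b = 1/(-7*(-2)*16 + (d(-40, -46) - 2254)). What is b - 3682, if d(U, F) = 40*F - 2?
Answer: -28513409/7744 ≈ -3682.0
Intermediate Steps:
d(U, F) = -2 + 40*F
b = -1/7744 (b = 1/(2*(-7*(-2)*16 + ((-2 + 40*(-46)) - 2254))) = 1/(2*(14*16 + ((-2 - 1840) - 2254))) = 1/(2*(224 + (-1842 - 2254))) = 1/(2*(224 - 4096)) = (1/2)/(-3872) = (1/2)*(-1/3872) = -1/7744 ≈ -0.00012913)
b - 3682 = -1/7744 - 3682 = -28513409/7744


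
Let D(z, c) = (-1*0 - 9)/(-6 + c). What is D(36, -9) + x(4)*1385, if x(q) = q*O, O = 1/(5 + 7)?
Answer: 6934/15 ≈ 462.27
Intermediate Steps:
O = 1/12 ≈ 0.083333
D(z, c) = -9/(-6 + c) (D(z, c) = (0 - 9)/(-6 + c) = -9/(-6 + c))
x(q) = q/12 (x(q) = q*(1/12) = q/12)
D(36, -9) + x(4)*1385 = -9/(-6 - 9) + ((1/12)*4)*1385 = -9/(-15) + (⅓)*1385 = -9*(-1/15) + 1385/3 = ⅗ + 1385/3 = 6934/15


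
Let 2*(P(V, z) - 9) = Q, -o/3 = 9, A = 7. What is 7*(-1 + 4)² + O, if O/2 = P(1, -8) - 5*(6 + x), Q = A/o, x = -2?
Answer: 1100/27 ≈ 40.741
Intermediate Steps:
o = -27 (o = -3*9 = -27)
Q = -7/27 (Q = 7/(-27) = 7*(-1/27) = -7/27 ≈ -0.25926)
P(V, z) = 479/54 (P(V, z) = 9 + (½)*(-7/27) = 9 - 7/54 = 479/54)
O = -601/27 (O = 2*(479/54 - 5*(6 - 2)) = 2*(479/54 - 5*4) = 2*(479/54 - 20) = 2*(-601/54) = -601/27 ≈ -22.259)
7*(-1 + 4)² + O = 7*(-1 + 4)² - 601/27 = 7*3² - 601/27 = 7*9 - 601/27 = 63 - 601/27 = 1100/27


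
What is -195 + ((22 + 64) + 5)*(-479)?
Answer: -43784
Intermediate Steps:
-195 + ((22 + 64) + 5)*(-479) = -195 + (86 + 5)*(-479) = -195 + 91*(-479) = -195 - 43589 = -43784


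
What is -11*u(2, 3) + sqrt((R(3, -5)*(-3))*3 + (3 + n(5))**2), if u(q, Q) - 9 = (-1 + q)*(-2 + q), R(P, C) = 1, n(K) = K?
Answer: -99 + sqrt(55) ≈ -91.584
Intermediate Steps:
u(q, Q) = 9 + (-1 + q)*(-2 + q)
-11*u(2, 3) + sqrt((R(3, -5)*(-3))*3 + (3 + n(5))**2) = -11*(11 + 2**2 - 3*2) + sqrt((1*(-3))*3 + (3 + 5)**2) = -11*(11 + 4 - 6) + sqrt(-3*3 + 8**2) = -11*9 + sqrt(-9 + 64) = -99 + sqrt(55)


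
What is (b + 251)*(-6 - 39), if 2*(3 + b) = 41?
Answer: -24165/2 ≈ -12083.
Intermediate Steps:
b = 35/2 (b = -3 + (1/2)*41 = -3 + 41/2 = 35/2 ≈ 17.500)
(b + 251)*(-6 - 39) = (35/2 + 251)*(-6 - 39) = (537/2)*(-45) = -24165/2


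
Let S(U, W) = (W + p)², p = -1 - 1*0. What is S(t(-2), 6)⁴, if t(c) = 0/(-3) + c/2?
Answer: 390625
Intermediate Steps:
p = -1 (p = -1 + 0 = -1)
t(c) = c/2 (t(c) = 0*(-⅓) + c*(½) = 0 + c/2 = c/2)
S(U, W) = (-1 + W)² (S(U, W) = (W - 1)² = (-1 + W)²)
S(t(-2), 6)⁴ = ((-1 + 6)²)⁴ = (5²)⁴ = 25⁴ = 390625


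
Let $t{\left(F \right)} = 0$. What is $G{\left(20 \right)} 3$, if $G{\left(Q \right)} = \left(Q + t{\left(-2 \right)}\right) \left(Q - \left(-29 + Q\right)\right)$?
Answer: $1740$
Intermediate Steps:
$G{\left(Q \right)} = 29 Q$ ($G{\left(Q \right)} = \left(Q + 0\right) \left(Q - \left(-29 + Q\right)\right) = Q 29 = 29 Q$)
$G{\left(20 \right)} 3 = 29 \cdot 20 \cdot 3 = 580 \cdot 3 = 1740$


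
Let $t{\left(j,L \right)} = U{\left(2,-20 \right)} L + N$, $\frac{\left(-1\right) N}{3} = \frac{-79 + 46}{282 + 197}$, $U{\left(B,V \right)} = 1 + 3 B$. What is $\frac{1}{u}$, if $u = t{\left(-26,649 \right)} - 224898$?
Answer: $- \frac{479}{105549946} \approx -4.5381 \cdot 10^{-6}$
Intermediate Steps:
$N = \frac{99}{479}$ ($N = - 3 \frac{-79 + 46}{282 + 197} = - 3 \left(- \frac{33}{479}\right) = - 3 \left(\left(-33\right) \frac{1}{479}\right) = \left(-3\right) \left(- \frac{33}{479}\right) = \frac{99}{479} \approx 0.20668$)
$t{\left(j,L \right)} = \frac{99}{479} + 7 L$ ($t{\left(j,L \right)} = \left(1 + 3 \cdot 2\right) L + \frac{99}{479} = \left(1 + 6\right) L + \frac{99}{479} = 7 L + \frac{99}{479} = \frac{99}{479} + 7 L$)
$u = - \frac{105549946}{479}$ ($u = \left(\frac{99}{479} + 7 \cdot 649\right) - 224898 = \left(\frac{99}{479} + 4543\right) - 224898 = \frac{2176196}{479} - 224898 = - \frac{105549946}{479} \approx -2.2035 \cdot 10^{5}$)
$\frac{1}{u} = \frac{1}{- \frac{105549946}{479}} = - \frac{479}{105549946}$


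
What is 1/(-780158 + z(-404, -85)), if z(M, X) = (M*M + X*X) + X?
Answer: -1/609802 ≈ -1.6399e-6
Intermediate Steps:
z(M, X) = X + M² + X² (z(M, X) = (M² + X²) + X = X + M² + X²)
1/(-780158 + z(-404, -85)) = 1/(-780158 + (-85 + (-404)² + (-85)²)) = 1/(-780158 + (-85 + 163216 + 7225)) = 1/(-780158 + 170356) = 1/(-609802) = -1/609802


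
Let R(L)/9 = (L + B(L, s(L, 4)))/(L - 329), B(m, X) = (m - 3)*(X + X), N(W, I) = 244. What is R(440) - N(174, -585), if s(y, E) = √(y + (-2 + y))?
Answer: -7708/37 + 2622*√878/37 ≈ 1891.5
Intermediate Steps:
s(y, E) = √(-2 + 2*y)
B(m, X) = 2*X*(-3 + m) (B(m, X) = (-3 + m)*(2*X) = 2*X*(-3 + m))
R(L) = 9*(L + 2*√(-2 + 2*L)*(-3 + L))/(-329 + L) (R(L) = 9*((L + 2*√(-2 + 2*L)*(-3 + L))/(L - 329)) = 9*((L + 2*√(-2 + 2*L)*(-3 + L))/(-329 + L)) = 9*(L + 2*√(-2 + 2*L)*(-3 + L))/(-329 + L))
R(440) - N(174, -585) = (9*440 + 9*√(-2 + 2*440)*(-6 + 2*440))/(-329 + 440) - 1*244 = (3960 + 9*√(-2 + 880)*(-6 + 880))/111 - 244 = (3960 + 9*√878*874)/111 - 244 = (3960 + 7866*√878)/111 - 244 = (1320/37 + 2622*√878/37) - 244 = -7708/37 + 2622*√878/37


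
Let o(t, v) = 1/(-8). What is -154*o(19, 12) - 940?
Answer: -3683/4 ≈ -920.75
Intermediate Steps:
o(t, v) = -1/8
-154*o(19, 12) - 940 = -154*(-1/8) - 940 = 77/4 - 940 = -3683/4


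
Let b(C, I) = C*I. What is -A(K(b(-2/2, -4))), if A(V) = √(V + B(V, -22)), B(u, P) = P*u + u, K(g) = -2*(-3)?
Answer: -2*I*√30 ≈ -10.954*I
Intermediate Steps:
K(g) = 6
B(u, P) = u + P*u
A(V) = 2*√5*√(-V) (A(V) = √(V + V*(1 - 22)) = √(V + V*(-21)) = √(V - 21*V) = √(-20*V) = 2*√5*√(-V))
-A(K(b(-2/2, -4))) = -2*√5*√(-1*6) = -2*√5*√(-6) = -2*√5*I*√6 = -2*I*√30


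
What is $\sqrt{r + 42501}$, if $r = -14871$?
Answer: $3 \sqrt{3070} \approx 166.22$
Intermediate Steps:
$\sqrt{r + 42501} = \sqrt{-14871 + 42501} = \sqrt{27630} = 3 \sqrt{3070}$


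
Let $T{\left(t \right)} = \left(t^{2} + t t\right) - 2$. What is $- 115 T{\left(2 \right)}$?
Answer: $-690$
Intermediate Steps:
$T{\left(t \right)} = -2 + 2 t^{2}$ ($T{\left(t \right)} = \left(t^{2} + t^{2}\right) - 2 = 2 t^{2} - 2 = -2 + 2 t^{2}$)
$- 115 T{\left(2 \right)} = - 115 \left(-2 + 2 \cdot 2^{2}\right) = - 115 \left(-2 + 2 \cdot 4\right) = - 115 \left(-2 + 8\right) = \left(-115\right) 6 = -690$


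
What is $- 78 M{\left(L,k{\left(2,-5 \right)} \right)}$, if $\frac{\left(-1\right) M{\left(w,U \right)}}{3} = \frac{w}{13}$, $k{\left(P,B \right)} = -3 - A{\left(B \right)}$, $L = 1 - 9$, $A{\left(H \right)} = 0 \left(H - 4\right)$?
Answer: $-144$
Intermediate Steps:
$A{\left(H \right)} = 0$ ($A{\left(H \right)} = 0 \left(-4 + H\right) = 0$)
$L = -8$ ($L = 1 - 9 = -8$)
$k{\left(P,B \right)} = -3$ ($k{\left(P,B \right)} = -3 - 0 = -3 + 0 = -3$)
$M{\left(w,U \right)} = - \frac{3 w}{13}$ ($M{\left(w,U \right)} = - 3 \frac{w}{13} = - \frac{3 w}{13}$)
$- 78 M{\left(L,k{\left(2,-5 \right)} \right)} = - 78 \left(\left(- \frac{3}{13}\right) \left(-8\right)\right) = \left(-78\right) \frac{24}{13} = -144$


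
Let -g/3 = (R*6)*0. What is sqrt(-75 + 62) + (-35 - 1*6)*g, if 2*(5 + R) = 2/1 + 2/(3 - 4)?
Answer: I*sqrt(13) ≈ 3.6056*I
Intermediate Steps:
R = -5 (R = -5 + (2/1 + 2/(3 - 4))/2 = -5 + (2*1 + 2/(-1))/2 = -5 + (2 + 2*(-1))/2 = -5 + (2 - 2)/2 = -5 + (1/2)*0 = -5 + 0 = -5)
g = 0 (g = -3*(-5*6)*0 = -(-90)*0 = -3*0 = 0)
sqrt(-75 + 62) + (-35 - 1*6)*g = sqrt(-75 + 62) + (-35 - 1*6)*0 = sqrt(-13) + (-35 - 6)*0 = I*sqrt(13) - 41*0 = I*sqrt(13) + 0 = I*sqrt(13)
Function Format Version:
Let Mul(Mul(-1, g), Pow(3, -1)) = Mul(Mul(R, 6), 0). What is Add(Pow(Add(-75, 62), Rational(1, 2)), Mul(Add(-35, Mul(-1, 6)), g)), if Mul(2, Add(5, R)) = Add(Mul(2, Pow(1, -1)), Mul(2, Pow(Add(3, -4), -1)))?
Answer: Mul(I, Pow(13, Rational(1, 2))) ≈ Mul(3.6056, I)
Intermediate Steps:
R = -5 (R = Add(-5, Mul(Rational(1, 2), Add(Mul(2, Pow(1, -1)), Mul(2, Pow(Add(3, -4), -1))))) = Add(-5, Mul(Rational(1, 2), Add(Mul(2, 1), Mul(2, Pow(-1, -1))))) = Add(-5, Mul(Rational(1, 2), Add(2, Mul(2, -1)))) = Add(-5, Mul(Rational(1, 2), Add(2, -2))) = Add(-5, Mul(Rational(1, 2), 0)) = Add(-5, 0) = -5)
g = 0 (g = Mul(-3, Mul(Mul(-5, 6), 0)) = Mul(-3, Mul(-30, 0)) = Mul(-3, 0) = 0)
Add(Pow(Add(-75, 62), Rational(1, 2)), Mul(Add(-35, Mul(-1, 6)), g)) = Add(Pow(Add(-75, 62), Rational(1, 2)), Mul(Add(-35, Mul(-1, 6)), 0)) = Add(Pow(-13, Rational(1, 2)), Mul(Add(-35, -6), 0)) = Add(Mul(I, Pow(13, Rational(1, 2))), Mul(-41, 0)) = Add(Mul(I, Pow(13, Rational(1, 2))), 0) = Mul(I, Pow(13, Rational(1, 2)))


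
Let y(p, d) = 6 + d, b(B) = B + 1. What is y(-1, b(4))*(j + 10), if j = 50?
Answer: 660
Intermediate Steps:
b(B) = 1 + B
y(-1, b(4))*(j + 10) = (6 + (1 + 4))*(50 + 10) = (6 + 5)*60 = 11*60 = 660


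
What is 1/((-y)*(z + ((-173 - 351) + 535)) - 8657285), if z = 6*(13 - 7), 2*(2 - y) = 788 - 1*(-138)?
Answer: -1/8635618 ≈ -1.1580e-7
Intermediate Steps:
y = -461 (y = 2 - (788 - 1*(-138))/2 = 2 - (788 + 138)/2 = 2 - 1/2*926 = 2 - 463 = -461)
z = 36 (z = 6*6 = 36)
1/((-y)*(z + ((-173 - 351) + 535)) - 8657285) = 1/((-1*(-461))*(36 + ((-173 - 351) + 535)) - 8657285) = 1/(461*(36 + (-524 + 535)) - 8657285) = 1/(461*(36 + 11) - 8657285) = 1/(461*47 - 8657285) = 1/(21667 - 8657285) = 1/(-8635618) = -1/8635618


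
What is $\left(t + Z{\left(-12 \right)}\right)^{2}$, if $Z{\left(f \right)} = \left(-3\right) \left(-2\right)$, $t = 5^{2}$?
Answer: $961$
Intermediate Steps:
$t = 25$
$Z{\left(f \right)} = 6$
$\left(t + Z{\left(-12 \right)}\right)^{2} = \left(25 + 6\right)^{2} = 31^{2} = 961$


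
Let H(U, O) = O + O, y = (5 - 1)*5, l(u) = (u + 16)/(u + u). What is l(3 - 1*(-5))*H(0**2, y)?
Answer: 60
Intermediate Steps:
l(u) = (16 + u)/(2*u) (l(u) = (16 + u)/((2*u)) = (16 + u)*(1/(2*u)) = (16 + u)/(2*u))
y = 20 (y = 4*5 = 20)
H(U, O) = 2*O
l(3 - 1*(-5))*H(0**2, y) = ((16 + (3 - 1*(-5)))/(2*(3 - 1*(-5))))*(2*20) = ((16 + (3 + 5))/(2*(3 + 5)))*40 = ((1/2)*(16 + 8)/8)*40 = ((1/2)*(1/8)*24)*40 = (3/2)*40 = 60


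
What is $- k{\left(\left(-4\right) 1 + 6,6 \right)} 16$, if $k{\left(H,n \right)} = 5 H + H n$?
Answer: $-352$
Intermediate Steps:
$- k{\left(\left(-4\right) 1 + 6,6 \right)} 16 = - \left(\left(-4\right) 1 + 6\right) \left(5 + 6\right) 16 = - \left(-4 + 6\right) 11 \cdot 16 = - 2 \cdot 11 \cdot 16 = \left(-1\right) 22 \cdot 16 = \left(-22\right) 16 = -352$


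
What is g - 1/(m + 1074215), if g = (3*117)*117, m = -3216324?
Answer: 87969990304/2142109 ≈ 41067.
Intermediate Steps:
g = 41067 (g = 351*117 = 41067)
g - 1/(m + 1074215) = 41067 - 1/(-3216324 + 1074215) = 41067 - 1/(-2142109) = 41067 - 1*(-1/2142109) = 41067 + 1/2142109 = 87969990304/2142109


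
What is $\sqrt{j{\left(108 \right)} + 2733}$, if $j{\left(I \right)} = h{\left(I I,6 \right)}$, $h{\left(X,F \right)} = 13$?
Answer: $\sqrt{2746} \approx 52.402$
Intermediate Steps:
$j{\left(I \right)} = 13$
$\sqrt{j{\left(108 \right)} + 2733} = \sqrt{13 + 2733} = \sqrt{2746}$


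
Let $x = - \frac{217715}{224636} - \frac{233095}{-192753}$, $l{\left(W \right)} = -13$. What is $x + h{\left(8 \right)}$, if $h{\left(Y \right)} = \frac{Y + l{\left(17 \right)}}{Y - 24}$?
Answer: $\frac{95709314735}{173197051632} \approx 0.5526$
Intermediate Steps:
$x = \frac{10396309025}{43299262908}$ ($x = \left(-217715\right) \frac{1}{224636} - - \frac{233095}{192753} = - \frac{217715}{224636} + \frac{233095}{192753} = \frac{10396309025}{43299262908} \approx 0.2401$)
$h{\left(Y \right)} = \frac{-13 + Y}{-24 + Y}$ ($h{\left(Y \right)} = \frac{Y - 13}{Y - 24} = \frac{-13 + Y}{-24 + Y}$)
$x + h{\left(8 \right)} = \frac{10396309025}{43299262908} + \frac{-13 + 8}{-24 + 8} = \frac{10396309025}{43299262908} + \frac{1}{-16} \left(-5\right) = \frac{10396309025}{43299262908} - - \frac{5}{16} = \frac{10396309025}{43299262908} + \frac{5}{16} = \frac{95709314735}{173197051632}$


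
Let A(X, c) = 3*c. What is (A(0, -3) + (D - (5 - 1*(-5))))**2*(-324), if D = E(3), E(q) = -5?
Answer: -186624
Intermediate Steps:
D = -5
(A(0, -3) + (D - (5 - 1*(-5))))**2*(-324) = (3*(-3) + (-5 - (5 - 1*(-5))))**2*(-324) = (-9 + (-5 - (5 + 5)))**2*(-324) = (-9 + (-5 - 1*10))**2*(-324) = (-9 + (-5 - 10))**2*(-324) = (-9 - 15)**2*(-324) = (-24)**2*(-324) = 576*(-324) = -186624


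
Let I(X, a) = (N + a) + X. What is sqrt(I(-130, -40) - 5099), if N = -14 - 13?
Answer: 4*I*sqrt(331) ≈ 72.774*I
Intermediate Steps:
N = -27
I(X, a) = -27 + X + a (I(X, a) = (-27 + a) + X = -27 + X + a)
sqrt(I(-130, -40) - 5099) = sqrt((-27 - 130 - 40) - 5099) = sqrt(-197 - 5099) = sqrt(-5296) = 4*I*sqrt(331)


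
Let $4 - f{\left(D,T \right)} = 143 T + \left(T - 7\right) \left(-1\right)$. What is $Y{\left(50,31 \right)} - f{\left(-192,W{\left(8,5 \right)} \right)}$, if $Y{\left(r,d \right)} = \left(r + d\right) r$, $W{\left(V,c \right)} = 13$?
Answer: $5899$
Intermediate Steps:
$Y{\left(r,d \right)} = r \left(d + r\right)$ ($Y{\left(r,d \right)} = \left(d + r\right) r = r \left(d + r\right)$)
$f{\left(D,T \right)} = -3 - 142 T$ ($f{\left(D,T \right)} = 4 - \left(143 T + \left(T - 7\right) \left(-1\right)\right) = 4 - \left(143 T + \left(-7 + T\right) \left(-1\right)\right) = 4 - \left(143 T - \left(-7 + T\right)\right) = 4 - \left(7 + 142 T\right) = -3 - 142 T$)
$Y{\left(50,31 \right)} - f{\left(-192,W{\left(8,5 \right)} \right)} = 50 \left(31 + 50\right) - \left(-3 - 1846\right) = 50 \cdot 81 - \left(-3 - 1846\right) = 4050 - -1849 = 4050 + 1849 = 5899$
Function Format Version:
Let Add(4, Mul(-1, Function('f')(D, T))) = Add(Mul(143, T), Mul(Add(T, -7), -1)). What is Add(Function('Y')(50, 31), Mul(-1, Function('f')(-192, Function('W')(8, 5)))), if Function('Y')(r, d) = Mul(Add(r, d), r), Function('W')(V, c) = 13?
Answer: 5899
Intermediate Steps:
Function('Y')(r, d) = Mul(r, Add(d, r)) (Function('Y')(r, d) = Mul(Add(d, r), r) = Mul(r, Add(d, r)))
Function('f')(D, T) = Add(-3, Mul(-142, T)) (Function('f')(D, T) = Add(4, Mul(-1, Add(Mul(143, T), Mul(Add(T, -7), -1)))) = Add(4, Mul(-1, Add(Mul(143, T), Mul(Add(-7, T), -1)))) = Add(4, Mul(-1, Add(Mul(143, T), Add(7, Mul(-1, T))))) = Add(4, Mul(-1, Add(7, Mul(142, T)))) = Add(4, Add(-7, Mul(-142, T))) = Add(-3, Mul(-142, T)))
Add(Function('Y')(50, 31), Mul(-1, Function('f')(-192, Function('W')(8, 5)))) = Add(Mul(50, Add(31, 50)), Mul(-1, Add(-3, Mul(-142, 13)))) = Add(Mul(50, 81), Mul(-1, Add(-3, -1846))) = Add(4050, Mul(-1, -1849)) = Add(4050, 1849) = 5899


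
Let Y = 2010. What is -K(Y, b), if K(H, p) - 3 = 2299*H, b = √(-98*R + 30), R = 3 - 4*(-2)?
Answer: -4620993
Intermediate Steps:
R = 11 (R = 3 + 8 = 11)
b = 2*I*√262 (b = √(-98*11 + 30) = √(-1078 + 30) = √(-1048) = 2*I*√262 ≈ 32.373*I)
K(H, p) = 3 + 2299*H
-K(Y, b) = -(3 + 2299*2010) = -(3 + 4620990) = -1*4620993 = -4620993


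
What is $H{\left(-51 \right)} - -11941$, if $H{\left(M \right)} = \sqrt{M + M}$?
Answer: $11941 + i \sqrt{102} \approx 11941.0 + 10.1 i$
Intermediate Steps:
$H{\left(M \right)} = \sqrt{2} \sqrt{M}$ ($H{\left(M \right)} = \sqrt{2 M} = \sqrt{2} \sqrt{M}$)
$H{\left(-51 \right)} - -11941 = \sqrt{2} \sqrt{-51} - -11941 = \sqrt{2} i \sqrt{51} + 11941 = i \sqrt{102} + 11941 = 11941 + i \sqrt{102}$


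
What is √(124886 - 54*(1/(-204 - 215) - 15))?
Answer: √22067338082/419 ≈ 354.54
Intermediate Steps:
√(124886 - 54*(1/(-204 - 215) - 15)) = √(124886 - 54*(1/(-419) - 15)) = √(124886 - 54*(-1/419 - 15)) = √(124886 - 54*(-6286/419)) = √(124886 + 339444/419) = √(52666678/419) = √22067338082/419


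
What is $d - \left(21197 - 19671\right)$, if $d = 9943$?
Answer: $8417$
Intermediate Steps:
$d - \left(21197 - 19671\right) = 9943 - \left(21197 - 19671\right) = 9943 - 1526 = 8417$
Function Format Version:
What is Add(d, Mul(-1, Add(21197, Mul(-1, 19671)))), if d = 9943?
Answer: 8417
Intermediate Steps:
Add(d, Mul(-1, Add(21197, Mul(-1, 19671)))) = Add(9943, Mul(-1, Add(21197, Mul(-1, 19671)))) = Add(9943, Mul(-1, Add(21197, -19671))) = Add(9943, Mul(-1, 1526)) = Add(9943, -1526) = 8417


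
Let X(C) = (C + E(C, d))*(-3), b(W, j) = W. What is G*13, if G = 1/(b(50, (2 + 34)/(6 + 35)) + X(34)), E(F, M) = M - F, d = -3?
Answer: 13/59 ≈ 0.22034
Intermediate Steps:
X(C) = 9 (X(C) = (C + (-3 - C))*(-3) = -3*(-3) = 9)
G = 1/59 (G = 1/(50 + 9) = 1/59 ≈ 0.016949)
G*13 = (1/59)*13 = 13/59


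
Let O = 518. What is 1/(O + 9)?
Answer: 1/527 ≈ 0.0018975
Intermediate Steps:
1/(O + 9) = 1/(518 + 9) = 1/527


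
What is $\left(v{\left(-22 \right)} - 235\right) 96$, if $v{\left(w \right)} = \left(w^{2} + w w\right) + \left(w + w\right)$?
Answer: $66144$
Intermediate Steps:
$v{\left(w \right)} = 2 w + 2 w^{2}$ ($v{\left(w \right)} = \left(w^{2} + w^{2}\right) + 2 w = 2 w^{2} + 2 w = 2 w + 2 w^{2}$)
$\left(v{\left(-22 \right)} - 235\right) 96 = \left(2 \left(-22\right) \left(1 - 22\right) - 235\right) 96 = \left(2 \left(-22\right) \left(-21\right) - 235\right) 96 = \left(924 - 235\right) 96 = 689 \cdot 96 = 66144$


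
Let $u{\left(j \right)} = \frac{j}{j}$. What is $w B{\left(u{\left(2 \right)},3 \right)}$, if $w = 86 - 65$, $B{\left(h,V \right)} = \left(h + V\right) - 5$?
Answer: $-21$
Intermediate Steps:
$u{\left(j \right)} = 1$
$B{\left(h,V \right)} = -5 + V + h$ ($B{\left(h,V \right)} = \left(V + h\right) - 5 = -5 + V + h$)
$w = 21$ ($w = 86 - 65 = 21$)
$w B{\left(u{\left(2 \right)},3 \right)} = 21 \left(-5 + 3 + 1\right) = 21 \left(-1\right) = -21$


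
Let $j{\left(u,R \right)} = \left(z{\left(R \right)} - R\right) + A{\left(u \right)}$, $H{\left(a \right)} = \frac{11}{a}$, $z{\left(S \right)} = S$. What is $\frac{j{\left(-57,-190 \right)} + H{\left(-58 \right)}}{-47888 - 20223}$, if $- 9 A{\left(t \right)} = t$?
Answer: $- \frac{1069}{11851314} \approx -9.0201 \cdot 10^{-5}$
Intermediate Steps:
$A{\left(t \right)} = - \frac{t}{9}$
$j{\left(u,R \right)} = - \frac{u}{9}$ ($j{\left(u,R \right)} = \left(R - R\right) - \frac{u}{9} = 0 - \frac{u}{9} = - \frac{u}{9}$)
$\frac{j{\left(-57,-190 \right)} + H{\left(-58 \right)}}{-47888 - 20223} = \frac{\left(- \frac{1}{9}\right) \left(-57\right) + \frac{11}{-58}}{-47888 - 20223} = \frac{\frac{19}{3} + 11 \left(- \frac{1}{58}\right)}{-68111} = \left(\frac{19}{3} - \frac{11}{58}\right) \left(- \frac{1}{68111}\right) = \frac{1069}{174} \left(- \frac{1}{68111}\right) = - \frac{1069}{11851314}$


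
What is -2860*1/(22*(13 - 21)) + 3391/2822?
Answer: 98497/5644 ≈ 17.452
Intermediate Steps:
-2860*1/(22*(13 - 21)) + 3391/2822 = -2860/((-8*22)) + 3391*(1/2822) = -2860/(-176) + 3391/2822 = -2860*(-1/176) + 3391/2822 = 65/4 + 3391/2822 = 98497/5644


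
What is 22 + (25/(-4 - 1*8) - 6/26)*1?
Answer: 3071/156 ≈ 19.686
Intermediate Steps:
22 + (25/(-4 - 1*8) - 6/26)*1 = 22 + (25/(-4 - 8) - 6*1/26)*1 = 22 + (25/(-12) - 3/13)*1 = 22 + (25*(-1/12) - 3/13)*1 = 22 + (-25/12 - 3/13)*1 = 22 - 361/156*1 = 22 - 361/156 = 3071/156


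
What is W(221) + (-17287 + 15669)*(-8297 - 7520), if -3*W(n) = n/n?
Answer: 76775717/3 ≈ 2.5592e+7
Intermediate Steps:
W(n) = -⅓ (W(n) = -n/(3*n) = -⅓*1 = -⅓)
W(221) + (-17287 + 15669)*(-8297 - 7520) = -⅓ + (-17287 + 15669)*(-8297 - 7520) = -⅓ - 1618*(-15817) = -⅓ + 25591906 = 76775717/3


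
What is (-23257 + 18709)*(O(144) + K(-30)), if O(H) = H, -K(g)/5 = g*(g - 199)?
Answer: 155568888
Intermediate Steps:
K(g) = -5*g*(-199 + g) (K(g) = -5*g*(g - 199) = -5*g*(-199 + g))
(-23257 + 18709)*(O(144) + K(-30)) = (-23257 + 18709)*(144 + 5*(-30)*(199 - 1*(-30))) = -4548*(144 + 5*(-30)*(199 + 30)) = -4548*(144 + 5*(-30)*229) = -4548*(144 - 34350) = -4548*(-34206) = 155568888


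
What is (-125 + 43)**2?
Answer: 6724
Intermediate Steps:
(-125 + 43)**2 = (-82)**2 = 6724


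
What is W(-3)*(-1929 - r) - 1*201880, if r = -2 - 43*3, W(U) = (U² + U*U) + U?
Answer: -228850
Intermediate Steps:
W(U) = U + 2*U² (W(U) = (U² + U²) + U = 2*U² + U = U + 2*U²)
r = -131 (r = -2 - 129 = -131)
W(-3)*(-1929 - r) - 1*201880 = (-3*(1 + 2*(-3)))*(-1929 - 1*(-131)) - 1*201880 = (-3*(1 - 6))*(-1929 + 131) - 201880 = -3*(-5)*(-1798) - 201880 = 15*(-1798) - 201880 = -26970 - 201880 = -228850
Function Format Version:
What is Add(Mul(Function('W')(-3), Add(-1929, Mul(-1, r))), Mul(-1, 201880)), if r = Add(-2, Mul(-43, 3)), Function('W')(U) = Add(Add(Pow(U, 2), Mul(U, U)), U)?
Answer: -228850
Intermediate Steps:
Function('W')(U) = Add(U, Mul(2, Pow(U, 2))) (Function('W')(U) = Add(Add(Pow(U, 2), Pow(U, 2)), U) = Add(Mul(2, Pow(U, 2)), U) = Add(U, Mul(2, Pow(U, 2))))
r = -131 (r = Add(-2, -129) = -131)
Add(Mul(Function('W')(-3), Add(-1929, Mul(-1, r))), Mul(-1, 201880)) = Add(Mul(Mul(-3, Add(1, Mul(2, -3))), Add(-1929, Mul(-1, -131))), Mul(-1, 201880)) = Add(Mul(Mul(-3, Add(1, -6)), Add(-1929, 131)), -201880) = Add(Mul(Mul(-3, -5), -1798), -201880) = Add(Mul(15, -1798), -201880) = Add(-26970, -201880) = -228850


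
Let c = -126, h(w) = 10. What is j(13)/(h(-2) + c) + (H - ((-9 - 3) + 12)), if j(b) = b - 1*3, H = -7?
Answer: -411/58 ≈ -7.0862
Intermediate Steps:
j(b) = -3 + b (j(b) = b - 3 = -3 + b)
j(13)/(h(-2) + c) + (H - ((-9 - 3) + 12)) = (-3 + 13)/(10 - 126) + (-7 - ((-9 - 3) + 12)) = 10/(-116) + (-7 - (-12 + 12)) = 10*(-1/116) + (-7 - 1*0) = -5/58 + (-7 + 0) = -5/58 - 7 = -411/58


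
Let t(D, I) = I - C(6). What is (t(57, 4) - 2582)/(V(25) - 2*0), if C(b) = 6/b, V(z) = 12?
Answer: -2579/12 ≈ -214.92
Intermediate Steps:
t(D, I) = -1 + I (t(D, I) = I - 6/6 = I - 1*1 = I - 1 = -1 + I)
(t(57, 4) - 2582)/(V(25) - 2*0) = ((-1 + 4) - 2582)/(12 - 2*0) = (3 - 2582)/(12 + 0) = -2579/12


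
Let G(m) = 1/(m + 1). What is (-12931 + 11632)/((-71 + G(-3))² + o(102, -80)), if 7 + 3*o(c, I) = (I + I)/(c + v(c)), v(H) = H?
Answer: -794988/3127109 ≈ -0.25422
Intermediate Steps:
G(m) = 1/(1 + m)
o(c, I) = -7/3 + I/(3*c) (o(c, I) = -7/3 + ((I + I)/(c + c))/3 = -7/3 + ((2*I)/((2*c)))/3 = -7/3 + ((2*I)*(1/(2*c)))/3 = -7/3 + (I/c)/3 = -7/3 + I/(3*c))
(-12931 + 11632)/((-71 + G(-3))² + o(102, -80)) = (-12931 + 11632)/((-71 + 1/(1 - 3))² + (⅓)*(-80 - 7*102)/102) = -1299/((-71 + 1/(-2))² + (⅓)*(1/102)*(-80 - 714)) = -1299/((-71 - ½)² + (⅓)*(1/102)*(-794)) = -1299/((-143/2)² - 397/153) = -1299/(20449/4 - 397/153) = -1299/3127109/612 = -1299*612/3127109 = -794988/3127109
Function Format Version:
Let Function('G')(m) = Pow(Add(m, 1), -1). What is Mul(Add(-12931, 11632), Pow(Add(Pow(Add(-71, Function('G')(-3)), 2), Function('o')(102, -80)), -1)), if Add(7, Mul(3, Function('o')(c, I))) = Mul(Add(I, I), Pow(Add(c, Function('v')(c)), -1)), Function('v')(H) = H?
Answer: Rational(-794988, 3127109) ≈ -0.25422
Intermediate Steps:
Function('G')(m) = Pow(Add(1, m), -1)
Function('o')(c, I) = Add(Rational(-7, 3), Mul(Rational(1, 3), I, Pow(c, -1))) (Function('o')(c, I) = Add(Rational(-7, 3), Mul(Rational(1, 3), Mul(Add(I, I), Pow(Add(c, c), -1)))) = Add(Rational(-7, 3), Mul(Rational(1, 3), Mul(Mul(2, I), Pow(Mul(2, c), -1)))) = Add(Rational(-7, 3), Mul(Rational(1, 3), Mul(Mul(2, I), Mul(Rational(1, 2), Pow(c, -1))))) = Add(Rational(-7, 3), Mul(Rational(1, 3), Mul(I, Pow(c, -1)))) = Add(Rational(-7, 3), Mul(Rational(1, 3), I, Pow(c, -1))))
Mul(Add(-12931, 11632), Pow(Add(Pow(Add(-71, Function('G')(-3)), 2), Function('o')(102, -80)), -1)) = Mul(Add(-12931, 11632), Pow(Add(Pow(Add(-71, Pow(Add(1, -3), -1)), 2), Mul(Rational(1, 3), Pow(102, -1), Add(-80, Mul(-7, 102)))), -1)) = Mul(-1299, Pow(Add(Pow(Add(-71, Pow(-2, -1)), 2), Mul(Rational(1, 3), Rational(1, 102), Add(-80, -714))), -1)) = Mul(-1299, Pow(Add(Pow(Add(-71, Rational(-1, 2)), 2), Mul(Rational(1, 3), Rational(1, 102), -794)), -1)) = Mul(-1299, Pow(Add(Pow(Rational(-143, 2), 2), Rational(-397, 153)), -1)) = Mul(-1299, Pow(Add(Rational(20449, 4), Rational(-397, 153)), -1)) = Mul(-1299, Pow(Rational(3127109, 612), -1)) = Mul(-1299, Rational(612, 3127109)) = Rational(-794988, 3127109)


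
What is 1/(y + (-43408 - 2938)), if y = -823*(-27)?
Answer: -1/24125 ≈ -4.1451e-5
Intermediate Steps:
y = 22221
1/(y + (-43408 - 2938)) = 1/(22221 + (-43408 - 2938)) = 1/(22221 - 46346) = 1/(-24125) = -1/24125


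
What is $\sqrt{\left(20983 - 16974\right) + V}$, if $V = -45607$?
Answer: $3 i \sqrt{4622} \approx 203.96 i$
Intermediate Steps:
$\sqrt{\left(20983 - 16974\right) + V} = \sqrt{\left(20983 - 16974\right) - 45607} = \sqrt{4009 - 45607} = \sqrt{-41598} = 3 i \sqrt{4622}$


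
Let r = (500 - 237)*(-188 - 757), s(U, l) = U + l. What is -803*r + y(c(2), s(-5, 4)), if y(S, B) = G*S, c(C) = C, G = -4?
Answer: 199573597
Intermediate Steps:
y(S, B) = -4*S
r = -248535 (r = 263*(-945) = -248535)
-803*r + y(c(2), s(-5, 4)) = -803*(-248535) - 4*2 = 199573605 - 8 = 199573597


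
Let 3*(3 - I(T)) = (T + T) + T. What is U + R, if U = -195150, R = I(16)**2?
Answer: -194981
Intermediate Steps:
I(T) = 3 - T (I(T) = 3 - ((T + T) + T)/3 = 3 - (2*T + T)/3 = 3 - T)
R = 169 (R = (3 - 1*16)**2 = (3 - 16)**2 = (-13)**2 = 169)
U + R = -195150 + 169 = -194981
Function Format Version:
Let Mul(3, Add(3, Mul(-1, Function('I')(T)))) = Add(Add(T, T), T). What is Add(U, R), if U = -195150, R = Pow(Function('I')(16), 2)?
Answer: -194981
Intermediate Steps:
Function('I')(T) = Add(3, Mul(-1, T)) (Function('I')(T) = Add(3, Mul(Rational(-1, 3), Add(Add(T, T), T))) = Add(3, Mul(Rational(-1, 3), Add(Mul(2, T), T))) = Add(3, Mul(Rational(-1, 3), Mul(3, T))) = Add(3, Mul(-1, T)))
R = 169 (R = Pow(Add(3, Mul(-1, 16)), 2) = Pow(Add(3, -16), 2) = Pow(-13, 2) = 169)
Add(U, R) = Add(-195150, 169) = -194981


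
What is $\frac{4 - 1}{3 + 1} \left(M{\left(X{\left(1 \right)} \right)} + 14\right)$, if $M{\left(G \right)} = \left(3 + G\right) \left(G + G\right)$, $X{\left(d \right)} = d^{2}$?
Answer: $\frac{33}{2} \approx 16.5$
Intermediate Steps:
$M{\left(G \right)} = 2 G \left(3 + G\right)$ ($M{\left(G \right)} = \left(3 + G\right) 2 G = 2 G \left(3 + G\right)$)
$\frac{4 - 1}{3 + 1} \left(M{\left(X{\left(1 \right)} \right)} + 14\right) = \frac{4 - 1}{3 + 1} \left(2 \cdot 1^{2} \left(3 + 1^{2}\right) + 14\right) = \frac{3}{4} \left(2 \cdot 1 \left(3 + 1\right) + 14\right) = 3 \cdot \frac{1}{4} \left(2 \cdot 1 \cdot 4 + 14\right) = \frac{3 \left(8 + 14\right)}{4} = \frac{3}{4} \cdot 22 = \frac{33}{2}$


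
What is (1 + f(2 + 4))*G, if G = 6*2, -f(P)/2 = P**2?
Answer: -852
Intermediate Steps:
f(P) = -2*P**2
G = 12
(1 + f(2 + 4))*G = (1 - 2*(2 + 4)**2)*12 = (1 - 2*6**2)*12 = (1 - 2*36)*12 = (1 - 72)*12 = -71*12 = -852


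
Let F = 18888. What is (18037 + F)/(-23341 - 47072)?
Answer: -5275/10059 ≈ -0.52441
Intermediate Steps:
(18037 + F)/(-23341 - 47072) = (18037 + 18888)/(-23341 - 47072) = 36925/(-70413) = 36925*(-1/70413) = -5275/10059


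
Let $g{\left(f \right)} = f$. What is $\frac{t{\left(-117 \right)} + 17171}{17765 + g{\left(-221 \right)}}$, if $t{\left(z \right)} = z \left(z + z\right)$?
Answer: $\frac{44549}{17544} \approx 2.5393$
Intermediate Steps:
$t{\left(z \right)} = 2 z^{2}$ ($t{\left(z \right)} = z 2 z = 2 z^{2}$)
$\frac{t{\left(-117 \right)} + 17171}{17765 + g{\left(-221 \right)}} = \frac{2 \left(-117\right)^{2} + 17171}{17765 - 221} = \frac{2 \cdot 13689 + 17171}{17544} = \left(27378 + 17171\right) \frac{1}{17544} = 44549 \cdot \frac{1}{17544} = \frac{44549}{17544}$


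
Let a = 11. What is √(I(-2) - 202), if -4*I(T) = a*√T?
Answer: √(-808 - 11*I*√2)/2 ≈ 0.13681 - 14.213*I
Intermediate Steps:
I(T) = -11*√T/4
√(I(-2) - 202) = √(-11*I*√2/4 - 202) = √(-202 - 11*I*√2/4)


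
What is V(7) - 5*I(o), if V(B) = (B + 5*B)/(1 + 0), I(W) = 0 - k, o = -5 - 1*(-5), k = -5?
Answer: 17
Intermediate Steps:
o = 0 (o = -5 + 5 = 0)
I(W) = 5 (I(W) = 0 - 1*(-5) = 0 + 5 = 5)
V(B) = 6*B (V(B) = (6*B)/1 = (6*B)*1 = 6*B)
V(7) - 5*I(o) = 6*7 - 5*5 = 42 - 25 = 17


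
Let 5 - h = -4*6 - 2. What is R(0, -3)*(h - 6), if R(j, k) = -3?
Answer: -75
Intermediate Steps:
h = 31 (h = 5 - (-4*6 - 2) = 5 - (-24 - 2) = 5 - 1*(-26) = 5 + 26 = 31)
R(0, -3)*(h - 6) = -3*(31 - 6) = -3*25 = -75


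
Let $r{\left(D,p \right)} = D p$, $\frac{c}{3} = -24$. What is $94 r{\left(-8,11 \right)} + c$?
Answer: $-8344$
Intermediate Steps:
$c = -72$ ($c = 3 \left(-24\right) = -72$)
$94 r{\left(-8,11 \right)} + c = 94 \left(\left(-8\right) 11\right) - 72 = 94 \left(-88\right) - 72 = -8272 - 72 = -8344$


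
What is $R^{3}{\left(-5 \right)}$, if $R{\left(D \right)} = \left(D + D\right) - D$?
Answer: $-125$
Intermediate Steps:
$R{\left(D \right)} = D$ ($R{\left(D \right)} = 2 D - D = D$)
$R^{3}{\left(-5 \right)} = \left(-5\right)^{3} = -125$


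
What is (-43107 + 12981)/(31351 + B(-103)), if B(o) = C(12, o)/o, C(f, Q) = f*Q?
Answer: -30126/31363 ≈ -0.96056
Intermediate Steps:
C(f, Q) = Q*f
B(o) = 12 (B(o) = (o*12)/o = (12*o)/o = 12)
(-43107 + 12981)/(31351 + B(-103)) = (-43107 + 12981)/(31351 + 12) = -30126/31363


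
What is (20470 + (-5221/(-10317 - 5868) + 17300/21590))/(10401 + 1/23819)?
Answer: 17038468546855741/8656931251749300 ≈ 1.9682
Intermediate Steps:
(20470 + (-5221/(-10317 - 5868) + 17300/21590))/(10401 + 1/23819) = (20470 + (-5221/(-16185) + 17300*(1/21590)))/(10401 + 1/23819) = (20470 + (-5221*(-1/16185) + 1730/2159))/(247741420/23819) = (20470 + (5221/16185 + 1730/2159))*(23819/247741420) = (20470 + 39272189/34943415)*(23819/247741420) = (715330977239/34943415)*(23819/247741420) = 17038468546855741/8656931251749300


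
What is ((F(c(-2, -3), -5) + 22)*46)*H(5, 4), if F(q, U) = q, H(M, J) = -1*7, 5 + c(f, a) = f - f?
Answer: -5474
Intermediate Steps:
c(f, a) = -5 (c(f, a) = -5 + (f - f) = -5 + 0 = -5)
H(M, J) = -7
((F(c(-2, -3), -5) + 22)*46)*H(5, 4) = ((-5 + 22)*46)*(-7) = (17*46)*(-7) = 782*(-7) = -5474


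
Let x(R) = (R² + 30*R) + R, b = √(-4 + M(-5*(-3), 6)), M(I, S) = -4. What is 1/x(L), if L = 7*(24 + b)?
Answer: -I/(-33040*I + 5138*√2) ≈ 2.887e-5 - 6.3492e-6*I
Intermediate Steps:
b = 2*I*√2 (b = √(-4 - 4) = √(-8) = 2*I*√2 ≈ 2.8284*I)
L = 168 + 14*I*√2 (L = 7*(24 + 2*I*√2) = 168 + 14*I*√2 ≈ 168.0 + 19.799*I)
x(R) = R² + 31*R
1/x(L) = 1/((168 + 14*I*√2)*(31 + (168 + 14*I*√2))) = 1/((168 + 14*I*√2)*(199 + 14*I*√2))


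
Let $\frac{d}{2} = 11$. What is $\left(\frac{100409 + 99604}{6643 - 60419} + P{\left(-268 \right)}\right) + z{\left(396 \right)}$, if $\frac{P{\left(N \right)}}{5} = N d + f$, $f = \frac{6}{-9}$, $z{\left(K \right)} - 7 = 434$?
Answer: $- \frac{4685941591}{161328} \approx -29046.0$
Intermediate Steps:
$d = 22$ ($d = 2 \cdot 11 = 22$)
$z{\left(K \right)} = 441$ ($z{\left(K \right)} = 7 + 434 = 441$)
$f = - \frac{2}{3}$ ($f = 6 \left(- \frac{1}{9}\right) = - \frac{2}{3} \approx -0.66667$)
$P{\left(N \right)} = - \frac{10}{3} + 110 N$ ($P{\left(N \right)} = 5 \left(N 22 - \frac{2}{3}\right) = 5 \left(22 N - \frac{2}{3}\right) = 5 \left(- \frac{2}{3} + 22 N\right) = - \frac{10}{3} + 110 N$)
$\left(\frac{100409 + 99604}{6643 - 60419} + P{\left(-268 \right)}\right) + z{\left(396 \right)} = \left(\frac{100409 + 99604}{6643 - 60419} + \left(- \frac{10}{3} + 110 \left(-268\right)\right)\right) + 441 = \left(\frac{200013}{-53776} - \frac{88450}{3}\right) + 441 = \left(200013 \left(- \frac{1}{53776}\right) - \frac{88450}{3}\right) + 441 = \left(- \frac{200013}{53776} - \frac{88450}{3}\right) + 441 = - \frac{4757087239}{161328} + 441 = - \frac{4685941591}{161328}$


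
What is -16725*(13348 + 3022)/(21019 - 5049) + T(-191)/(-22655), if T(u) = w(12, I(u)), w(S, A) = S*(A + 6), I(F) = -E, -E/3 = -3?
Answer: -620267222883/36180035 ≈ -17144.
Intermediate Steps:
E = 9 (E = -3*(-3) = 9)
I(F) = -9 (I(F) = -1*9 = -9)
w(S, A) = S*(6 + A)
T(u) = -36 (T(u) = 12*(6 - 9) = 12*(-3) = -36)
-16725*(13348 + 3022)/(21019 - 5049) + T(-191)/(-22655) = -16725*(13348 + 3022)/(21019 - 5049) - 36/(-22655) = -16725/(15970/16370) - 36*(-1/22655) = -16725/(15970*(1/16370)) + 36/22655 = -16725/1597/1637 + 36/22655 = -16725*1637/1597 + 36/22655 = -27378825/1597 + 36/22655 = -620267222883/36180035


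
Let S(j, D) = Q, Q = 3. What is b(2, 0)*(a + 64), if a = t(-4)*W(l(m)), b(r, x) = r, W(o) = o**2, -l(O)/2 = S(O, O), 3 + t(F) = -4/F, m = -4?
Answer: -16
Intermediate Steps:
t(F) = -3 - 4/F
S(j, D) = 3
l(O) = -6 (l(O) = -2*3 = -6)
a = -72 (a = (-3 - 4/(-4))*(-6)**2 = (-3 - 4*(-1/4))*36 = (-3 + 1)*36 = -2*36 = -72)
b(2, 0)*(a + 64) = 2*(-72 + 64) = 2*(-8) = -16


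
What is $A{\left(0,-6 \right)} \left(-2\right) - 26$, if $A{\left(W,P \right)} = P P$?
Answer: $-98$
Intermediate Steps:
$A{\left(W,P \right)} = P^{2}$
$A{\left(0,-6 \right)} \left(-2\right) - 26 = \left(-6\right)^{2} \left(-2\right) - 26 = 36 \left(-2\right) - 26 = -72 - 26 = -98$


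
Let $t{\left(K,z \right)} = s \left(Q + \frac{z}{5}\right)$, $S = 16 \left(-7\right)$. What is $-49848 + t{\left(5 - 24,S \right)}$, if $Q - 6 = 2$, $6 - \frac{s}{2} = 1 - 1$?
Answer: $- \frac{250104}{5} \approx -50021.0$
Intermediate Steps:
$s = 12$ ($s = 12 - 2 \left(1 - 1\right) = 12 - 0 = 12 + 0 = 12$)
$Q = 8$ ($Q = 6 + 2 = 8$)
$S = -112$
$t{\left(K,z \right)} = 96 + \frac{12 z}{5}$ ($t{\left(K,z \right)} = 12 \left(8 + \frac{z}{5}\right) = 96 + \frac{12 z}{5}$)
$-49848 + t{\left(5 - 24,S \right)} = -49848 + \left(96 + \frac{12}{5} \left(-112\right)\right) = -49848 + \left(96 - \frac{1344}{5}\right) = -49848 - \frac{864}{5} = - \frac{250104}{5}$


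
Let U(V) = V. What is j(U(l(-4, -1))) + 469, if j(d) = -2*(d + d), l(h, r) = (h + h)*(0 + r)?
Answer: 437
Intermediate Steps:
l(h, r) = 2*h*r (l(h, r) = (2*h)*r = 2*h*r)
j(d) = -4*d
j(U(l(-4, -1))) + 469 = -8*(-4)*(-1) + 469 = -4*8 + 469 = -32 + 469 = 437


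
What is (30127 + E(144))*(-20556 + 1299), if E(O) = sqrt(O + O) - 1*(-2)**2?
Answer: -580078611 - 231084*sqrt(2) ≈ -5.8041e+8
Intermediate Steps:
E(O) = -4 + sqrt(2)*sqrt(O) (E(O) = sqrt(2*O) - 1*4 = sqrt(2)*sqrt(O) - 4 = -4 + sqrt(2)*sqrt(O))
(30127 + E(144))*(-20556 + 1299) = (30127 + (-4 + sqrt(2)*sqrt(144)))*(-20556 + 1299) = (30127 + (-4 + sqrt(2)*12))*(-19257) = (30127 + (-4 + 12*sqrt(2)))*(-19257) = (30123 + 12*sqrt(2))*(-19257) = -580078611 - 231084*sqrt(2)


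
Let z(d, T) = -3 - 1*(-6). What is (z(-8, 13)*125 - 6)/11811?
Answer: 123/3937 ≈ 0.031242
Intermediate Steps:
z(d, T) = 3 (z(d, T) = -3 + 6 = 3)
(z(-8, 13)*125 - 6)/11811 = (3*125 - 6)/11811 = (375 - 6)*(1/11811) = 369*(1/11811) = 123/3937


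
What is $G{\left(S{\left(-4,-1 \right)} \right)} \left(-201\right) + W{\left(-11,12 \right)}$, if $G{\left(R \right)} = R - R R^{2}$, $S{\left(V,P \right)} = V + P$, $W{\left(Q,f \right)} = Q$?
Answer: $-24131$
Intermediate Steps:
$S{\left(V,P \right)} = P + V$
$G{\left(R \right)} = R - R^{3}$
$G{\left(S{\left(-4,-1 \right)} \right)} \left(-201\right) + W{\left(-11,12 \right)} = \left(\left(-1 - 4\right) - \left(-1 - 4\right)^{3}\right) \left(-201\right) - 11 = \left(-5 - \left(-5\right)^{3}\right) \left(-201\right) - 11 = \left(-5 - -125\right) \left(-201\right) - 11 = \left(-5 + 125\right) \left(-201\right) - 11 = 120 \left(-201\right) - 11 = -24120 - 11 = -24131$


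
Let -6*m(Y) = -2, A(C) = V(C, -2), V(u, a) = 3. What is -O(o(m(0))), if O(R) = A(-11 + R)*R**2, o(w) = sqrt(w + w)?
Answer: -2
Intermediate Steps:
A(C) = 3
m(Y) = 1/3 (m(Y) = -1/6*(-2) = 1/3)
o(w) = sqrt(2)*sqrt(w) (o(w) = sqrt(2*w) = sqrt(2)*sqrt(w))
O(R) = 3*R**2
-O(o(m(0))) = -3*(sqrt(2)*sqrt(1/3))**2 = -3*(sqrt(2)*(sqrt(3)/3))**2 = -3*(sqrt(6)/3)**2 = -3*2/3 = -1*2 = -2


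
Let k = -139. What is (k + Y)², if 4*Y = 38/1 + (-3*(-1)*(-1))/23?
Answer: 142014889/8464 ≈ 16779.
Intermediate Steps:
Y = 871/92 (Y = (38/1 + (-3*(-1)*(-1))/23)/4 = (38*1 + (3*(-1))*(1/23))/4 = (38 - 3*1/23)/4 = (38 - 3/23)/4 = (¼)*(871/23) = 871/92 ≈ 9.4674)
(k + Y)² = (-139 + 871/92)² = (-11917/92)² = 142014889/8464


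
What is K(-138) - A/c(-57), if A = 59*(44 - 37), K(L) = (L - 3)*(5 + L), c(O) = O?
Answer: 1069334/57 ≈ 18760.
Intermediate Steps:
K(L) = (-3 + L)*(5 + L)
A = 413 (A = 59*7 = 413)
K(-138) - A/c(-57) = (-15 + (-138)² + 2*(-138)) - 413/(-57) = (-15 + 19044 - 276) - 413*(-1)/57 = 18753 - 1*(-413/57) = 18753 + 413/57 = 1069334/57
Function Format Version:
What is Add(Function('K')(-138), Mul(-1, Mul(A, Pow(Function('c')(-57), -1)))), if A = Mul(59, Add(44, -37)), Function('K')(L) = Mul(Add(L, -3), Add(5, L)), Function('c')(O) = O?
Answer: Rational(1069334, 57) ≈ 18760.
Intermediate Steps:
Function('K')(L) = Mul(Add(-3, L), Add(5, L))
A = 413 (A = Mul(59, 7) = 413)
Add(Function('K')(-138), Mul(-1, Mul(A, Pow(Function('c')(-57), -1)))) = Add(Add(-15, Pow(-138, 2), Mul(2, -138)), Mul(-1, Mul(413, Pow(-57, -1)))) = Add(Add(-15, 19044, -276), Mul(-1, Mul(413, Rational(-1, 57)))) = Add(18753, Mul(-1, Rational(-413, 57))) = Add(18753, Rational(413, 57)) = Rational(1069334, 57)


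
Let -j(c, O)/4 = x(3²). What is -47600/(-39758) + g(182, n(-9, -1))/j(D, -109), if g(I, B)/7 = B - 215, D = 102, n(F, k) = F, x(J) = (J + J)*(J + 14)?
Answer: 8822884/4114953 ≈ 2.1441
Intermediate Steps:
x(J) = 2*J*(14 + J) (x(J) = (2*J)*(14 + J) = 2*J*(14 + J))
g(I, B) = -1505 + 7*B (g(I, B) = 7*(B - 215) = 7*(-215 + B) = -1505 + 7*B)
j(c, O) = -1656 (j(c, O) = -8*3²*(14 + 3²) = -8*9*(14 + 9) = -8*9*23 = -4*414 = -1656)
-47600/(-39758) + g(182, n(-9, -1))/j(D, -109) = -47600/(-39758) + (-1505 + 7*(-9))/(-1656) = -47600*(-1/39758) + (-1505 - 63)*(-1/1656) = 23800/19879 - 1568*(-1/1656) = 23800/19879 + 196/207 = 8822884/4114953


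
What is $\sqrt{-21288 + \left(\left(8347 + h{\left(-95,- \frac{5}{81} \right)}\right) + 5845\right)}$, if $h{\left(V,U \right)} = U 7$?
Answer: $\frac{i \sqrt{574811}}{9} \approx 84.24 i$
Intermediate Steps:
$h{\left(V,U \right)} = 7 U$
$\sqrt{-21288 + \left(\left(8347 + h{\left(-95,- \frac{5}{81} \right)}\right) + 5845\right)} = \sqrt{-21288 + \left(\left(8347 + 7 \left(- \frac{5}{81}\right)\right) + 5845\right)} = \sqrt{-21288 + \left(\left(8347 - \frac{35}{81}\right) + 5845\right)} = \sqrt{-21288 + \left(\frac{676072}{81} + 5845\right)} = \sqrt{-21288 + \frac{1149517}{81}} = \sqrt{- \frac{574811}{81}} = \frac{i \sqrt{574811}}{9}$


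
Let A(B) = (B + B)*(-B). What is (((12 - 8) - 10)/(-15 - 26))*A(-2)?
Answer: -48/41 ≈ -1.1707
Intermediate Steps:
A(B) = -2*B² (A(B) = (2*B)*(-B) = -2*B²)
(((12 - 8) - 10)/(-15 - 26))*A(-2) = (((12 - 8) - 10)/(-15 - 26))*(-2*(-2)²) = ((4 - 10)/(-41))*(-2*4) = -1/41*(-6)*(-8) = (6/41)*(-8) = -48/41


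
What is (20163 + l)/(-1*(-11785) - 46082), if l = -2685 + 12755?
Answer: -30233/34297 ≈ -0.88151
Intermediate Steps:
l = 10070
(20163 + l)/(-1*(-11785) - 46082) = (20163 + 10070)/(-1*(-11785) - 46082) = 30233/(11785 - 46082) = 30233/(-34297) = 30233*(-1/34297) = -30233/34297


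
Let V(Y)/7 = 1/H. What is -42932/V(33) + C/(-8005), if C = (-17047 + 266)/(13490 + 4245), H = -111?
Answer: 676544906333567/993780725 ≈ 6.8078e+5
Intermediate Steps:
C = -16781/17735 ≈ -0.94621
V(Y) = -7/111 (V(Y) = 7/(-111) = 7*(-1/111) = -7/111)
-42932/V(33) + C/(-8005) = -42932/(-7/111) - 16781/17735/(-8005) = -42932*(-111/7) - 16781/17735*(-1/8005) = 4765452/7 + 16781/141968675 = 676544906333567/993780725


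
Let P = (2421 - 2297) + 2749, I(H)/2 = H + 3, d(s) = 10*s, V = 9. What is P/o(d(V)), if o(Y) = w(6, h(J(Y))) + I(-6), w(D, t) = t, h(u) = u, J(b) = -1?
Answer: -2873/7 ≈ -410.43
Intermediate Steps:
I(H) = 6 + 2*H (I(H) = 2*(H + 3) = 2*(3 + H) = 6 + 2*H)
P = 2873 (P = 124 + 2749 = 2873)
o(Y) = -7 (o(Y) = -1 + (6 + 2*(-6)) = -1 + (6 - 12) = -1 - 6 = -7)
P/o(d(V)) = 2873/(-7) = 2873*(-⅐) = -2873/7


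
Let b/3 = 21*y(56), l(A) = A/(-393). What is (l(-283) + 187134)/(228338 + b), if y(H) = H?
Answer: 73543945/91123338 ≈ 0.80708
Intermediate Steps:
l(A) = -A/393 (l(A) = A*(-1/393) = -A/393)
b = 3528 (b = 3*(21*56) = 3*1176 = 3528)
(l(-283) + 187134)/(228338 + b) = (-1/393*(-283) + 187134)/(228338 + 3528) = (283/393 + 187134)/231866 = (73543945/393)*(1/231866) = 73543945/91123338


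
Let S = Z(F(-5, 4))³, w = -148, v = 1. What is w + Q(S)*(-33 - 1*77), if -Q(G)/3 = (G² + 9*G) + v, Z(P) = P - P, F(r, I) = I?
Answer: 182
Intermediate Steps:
Z(P) = 0
S = 0 (S = 0³ = 0)
Q(G) = -3 - 27*G - 3*G² (Q(G) = -3*((G² + 9*G) + 1) = -3*(1 + G² + 9*G) = -3 - 27*G - 3*G²)
w + Q(S)*(-33 - 1*77) = -148 + (-3 - 27*0 - 3*0²)*(-33 - 1*77) = -148 + (-3 + 0 - 3*0)*(-33 - 77) = -148 + (-3 + 0 + 0)*(-110) = -148 - 3*(-110) = -148 + 330 = 182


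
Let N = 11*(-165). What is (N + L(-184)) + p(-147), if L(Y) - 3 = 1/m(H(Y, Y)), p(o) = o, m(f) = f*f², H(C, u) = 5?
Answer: -244874/125 ≈ -1959.0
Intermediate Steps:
m(f) = f³
N = -1815
L(Y) = 376/125 (L(Y) = 3 + 1/(5³) = 3 + 1/125 = 376/125)
(N + L(-184)) + p(-147) = (-1815 + 376/125) - 147 = -226499/125 - 147 = -244874/125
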